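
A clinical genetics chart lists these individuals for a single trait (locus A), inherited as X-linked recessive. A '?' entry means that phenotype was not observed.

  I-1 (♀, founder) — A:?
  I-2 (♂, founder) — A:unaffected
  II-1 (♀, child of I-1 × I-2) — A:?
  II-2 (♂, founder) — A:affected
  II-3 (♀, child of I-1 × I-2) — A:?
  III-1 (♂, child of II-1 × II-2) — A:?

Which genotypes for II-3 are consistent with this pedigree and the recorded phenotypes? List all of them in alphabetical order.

II-3 ∈ {X^AX^A, X^AX^a}

A/I-1 ? ·: X^AX^A|X^AX^a|X^aX^a
A/I-2 un ·: X^AY
A/II-1 ? I-1×I-2: X^AX^A|X^AX^a
A/II-2 aff ·: X^aY
A/II-3 ? I-1×I-2: X^AX^A|X^AX^a
A/III-1 ? II-1×II-2: X^AY|X^aY
⇒ A over [I-1,I-2,II-1,II-2,II-3,III-1]: 9 consistent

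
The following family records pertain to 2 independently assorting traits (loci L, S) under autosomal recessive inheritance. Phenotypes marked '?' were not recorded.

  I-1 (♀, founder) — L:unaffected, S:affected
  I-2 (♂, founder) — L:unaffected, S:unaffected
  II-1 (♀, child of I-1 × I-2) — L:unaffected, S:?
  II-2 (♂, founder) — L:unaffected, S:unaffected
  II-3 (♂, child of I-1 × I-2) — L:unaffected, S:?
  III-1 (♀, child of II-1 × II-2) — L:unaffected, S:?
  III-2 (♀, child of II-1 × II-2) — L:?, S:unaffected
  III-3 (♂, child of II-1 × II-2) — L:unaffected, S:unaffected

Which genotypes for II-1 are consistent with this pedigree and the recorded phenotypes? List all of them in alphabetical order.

II-1 ∈ {LL Ss, LL ss, Ll Ss, Ll ss}

L/I-1 un ·: LL|Ll
L/I-2 un ·: LL|Ll
L/II-1 un I-1×I-2: LL|Ll
L/II-2 un ·: LL|Ll
L/II-3 un I-1×I-2: LL|Ll
L/III-1 un II-1×II-2: LL|Ll
L/III-2 ? II-1×II-2: LL|Ll|ll
L/III-3 un II-1×II-2: LL|Ll
⇒ L over [I-1,I-2,II-1,II-2,II-3,III-1,III-2,III-3]: 183 consistent
S/I-1 aff ·: ss
S/I-2 un ·: SS|Ss
S/II-1 ? I-1×I-2: Ss|ss
S/II-2 un ·: SS|Ss
S/II-3 ? I-1×I-2: Ss|ss
S/III-1 ? II-1×II-2: SS|Ss|ss
S/III-2 un II-1×II-2: SS|Ss
S/III-3 un II-1×II-2: SS|Ss
⇒ S over [I-1,I-2,II-1,II-2,II-3,III-1,III-2,III-3]: 66 consistent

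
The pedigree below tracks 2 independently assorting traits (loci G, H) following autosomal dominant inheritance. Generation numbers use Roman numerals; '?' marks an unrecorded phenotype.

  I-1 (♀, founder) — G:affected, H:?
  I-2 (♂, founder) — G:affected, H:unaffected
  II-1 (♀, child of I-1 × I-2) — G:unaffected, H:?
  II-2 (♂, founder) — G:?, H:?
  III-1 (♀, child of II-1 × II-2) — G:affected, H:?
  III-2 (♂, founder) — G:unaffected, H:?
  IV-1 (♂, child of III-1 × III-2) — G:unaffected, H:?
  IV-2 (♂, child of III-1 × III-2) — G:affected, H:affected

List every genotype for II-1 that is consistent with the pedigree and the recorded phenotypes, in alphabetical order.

II-1 ∈ {gg Hh, gg hh}

G/I-1 aff ·: Gg
G/I-2 aff ·: Gg
G/II-1 un I-1×I-2: gg
G/II-2 ? ·: Gg|GG
G/III-1 aff II-1×II-2: Gg
G/III-2 un ·: gg
G/IV-1 un III-1×III-2: gg
G/IV-2 aff III-1×III-2: Gg
⇒ G over [I-1,I-2,II-1,II-2,III-1,III-2,IV-1,IV-2]: 2 consistent
H/I-1 ? ·: hh|Hh|HH
H/I-2 un ·: hh
H/II-1 ? I-1×I-2: hh|Hh
H/II-2 ? ·: hh|Hh|HH
H/III-1 ? II-1×II-2: hh|Hh|HH
H/III-2 ? ·: hh|Hh|HH
H/IV-1 ? III-1×III-2: hh|Hh|HH
H/IV-2 aff III-1×III-2: Hh|HH
⇒ H over [I-1,I-2,II-1,II-2,III-1,III-2,IV-1,IV-2]: 168 consistent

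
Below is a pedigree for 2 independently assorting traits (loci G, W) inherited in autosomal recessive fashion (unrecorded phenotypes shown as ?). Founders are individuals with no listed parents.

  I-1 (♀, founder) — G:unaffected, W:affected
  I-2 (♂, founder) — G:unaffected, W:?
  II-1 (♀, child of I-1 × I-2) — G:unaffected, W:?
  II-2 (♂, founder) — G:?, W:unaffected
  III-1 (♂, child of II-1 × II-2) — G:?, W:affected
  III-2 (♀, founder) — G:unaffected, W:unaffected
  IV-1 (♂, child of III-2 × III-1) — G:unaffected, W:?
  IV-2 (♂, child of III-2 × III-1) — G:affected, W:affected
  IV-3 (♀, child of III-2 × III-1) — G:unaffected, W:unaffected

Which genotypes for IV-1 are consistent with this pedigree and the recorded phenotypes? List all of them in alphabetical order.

IV-1 ∈ {GG Ww, GG ww, Gg Ww, Gg ww}

G/I-1 un ·: GG|Gg
G/I-2 un ·: GG|Gg
G/II-1 un I-1×I-2: GG|Gg
G/II-2 ? ·: GG|Gg|gg
G/III-1 ? II-1×II-2: Gg|gg
G/III-2 un ·: Gg
G/IV-1 un III-2×III-1: GG|Gg
G/IV-2 aff III-2×III-1: gg
G/IV-3 un III-2×III-1: GG|Gg
⇒ G over [I-1,I-2,II-1,II-2,III-1,III-2,IV-1,IV-2,IV-3]: 74 consistent
W/I-1 aff ·: ww
W/I-2 ? ·: WW|Ww|ww
W/II-1 ? I-1×I-2: Ww|ww
W/II-2 un ·: Ww
W/III-1 aff II-1×II-2: ww
W/III-2 un ·: Ww
W/IV-1 ? III-2×III-1: Ww|ww
W/IV-2 aff III-2×III-1: ww
W/IV-3 un III-2×III-1: Ww
⇒ W over [I-1,I-2,II-1,II-2,III-1,III-2,IV-1,IV-2,IV-3]: 8 consistent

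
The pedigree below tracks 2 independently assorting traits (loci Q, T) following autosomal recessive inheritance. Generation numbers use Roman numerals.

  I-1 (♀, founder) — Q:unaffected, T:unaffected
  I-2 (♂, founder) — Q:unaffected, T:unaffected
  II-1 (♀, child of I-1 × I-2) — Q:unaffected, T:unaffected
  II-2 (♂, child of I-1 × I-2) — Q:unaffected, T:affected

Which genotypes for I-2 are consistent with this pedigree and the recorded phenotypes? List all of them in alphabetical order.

I-2 ∈ {QQ Tt, Qq Tt}

Q/I-1 un ·: QQ|Qq
Q/I-2 un ·: QQ|Qq
Q/II-1 un I-1×I-2: QQ|Qq
Q/II-2 un I-1×I-2: QQ|Qq
⇒ Q over [I-1,I-2,II-1,II-2]: 13 consistent
T/I-1 un ·: Tt
T/I-2 un ·: Tt
T/II-1 un I-1×I-2: TT|Tt
T/II-2 aff I-1×I-2: tt
⇒ T over [I-1,I-2,II-1,II-2]: 2 consistent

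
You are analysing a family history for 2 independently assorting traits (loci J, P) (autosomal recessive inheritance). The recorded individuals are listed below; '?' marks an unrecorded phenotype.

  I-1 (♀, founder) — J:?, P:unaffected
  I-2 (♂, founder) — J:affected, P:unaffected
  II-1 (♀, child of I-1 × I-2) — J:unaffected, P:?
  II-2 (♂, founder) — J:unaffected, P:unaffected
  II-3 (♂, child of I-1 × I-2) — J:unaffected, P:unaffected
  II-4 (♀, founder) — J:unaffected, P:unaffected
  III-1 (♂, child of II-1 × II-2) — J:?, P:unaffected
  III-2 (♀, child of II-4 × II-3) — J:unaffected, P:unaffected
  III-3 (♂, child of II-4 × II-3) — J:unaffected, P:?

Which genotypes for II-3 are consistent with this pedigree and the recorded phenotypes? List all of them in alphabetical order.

J/I-1 ? ·: JJ|Jj
J/I-2 aff ·: jj
J/II-1 un I-1×I-2: Jj
J/II-2 un ·: JJ|Jj
J/II-3 un I-1×I-2: Jj
J/II-4 un ·: JJ|Jj
J/III-1 ? II-1×II-2: JJ|Jj|jj
J/III-2 un II-4×II-3: JJ|Jj
J/III-3 un II-4×II-3: JJ|Jj
⇒ J over [I-1,I-2,II-1,II-2,II-3,II-4,III-1,III-2,III-3]: 80 consistent
P/I-1 un ·: PP|Pp
P/I-2 un ·: PP|Pp
P/II-1 ? I-1×I-2: PP|Pp|pp
P/II-2 un ·: PP|Pp
P/II-3 un I-1×I-2: PP|Pp
P/II-4 un ·: PP|Pp
P/III-1 un II-1×II-2: PP|Pp
P/III-2 un II-4×II-3: PP|Pp
P/III-3 ? II-4×II-3: PP|Pp|pp
⇒ P over [I-1,I-2,II-1,II-2,II-3,II-4,III-1,III-2,III-3]: 360 consistent

II-3 ∈ {Jj PP, Jj Pp}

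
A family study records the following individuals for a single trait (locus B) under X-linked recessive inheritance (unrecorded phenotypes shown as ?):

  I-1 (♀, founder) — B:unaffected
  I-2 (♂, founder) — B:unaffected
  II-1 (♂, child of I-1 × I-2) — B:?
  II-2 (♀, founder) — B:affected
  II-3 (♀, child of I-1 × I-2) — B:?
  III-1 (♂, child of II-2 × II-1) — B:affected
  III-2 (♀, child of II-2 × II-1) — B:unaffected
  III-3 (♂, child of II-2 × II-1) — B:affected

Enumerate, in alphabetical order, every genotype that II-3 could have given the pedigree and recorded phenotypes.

B/I-1 un ·: X^BX^B|X^BX^b
B/I-2 un ·: X^BY
B/II-1 ? I-1×I-2: X^BY
B/II-2 aff ·: X^bX^b
B/II-3 ? I-1×I-2: X^BX^B|X^BX^b
B/III-1 aff II-2×II-1: X^bY
B/III-2 un II-2×II-1: X^BX^b
B/III-3 aff II-2×II-1: X^bY
⇒ B over [I-1,I-2,II-1,II-2,II-3,III-1,III-2,III-3]: 3 consistent

II-3 ∈ {X^BX^B, X^BX^b}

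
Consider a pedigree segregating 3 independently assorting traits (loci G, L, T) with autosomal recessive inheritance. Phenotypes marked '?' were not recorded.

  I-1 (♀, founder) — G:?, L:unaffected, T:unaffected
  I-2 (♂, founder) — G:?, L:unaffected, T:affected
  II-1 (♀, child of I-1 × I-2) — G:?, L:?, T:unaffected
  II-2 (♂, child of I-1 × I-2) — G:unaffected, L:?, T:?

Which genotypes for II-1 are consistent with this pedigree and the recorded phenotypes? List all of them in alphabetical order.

G/I-1 ? ·: GG|Gg|gg
G/I-2 ? ·: GG|Gg|gg
G/II-1 ? I-1×I-2: GG|Gg|gg
G/II-2 un I-1×I-2: GG|Gg
⇒ G over [I-1,I-2,II-1,II-2]: 21 consistent
L/I-1 un ·: LL|Ll
L/I-2 un ·: LL|Ll
L/II-1 ? I-1×I-2: LL|Ll|ll
L/II-2 ? I-1×I-2: LL|Ll|ll
⇒ L over [I-1,I-2,II-1,II-2]: 18 consistent
T/I-1 un ·: TT|Tt
T/I-2 aff ·: tt
T/II-1 un I-1×I-2: Tt
T/II-2 ? I-1×I-2: Tt|tt
⇒ T over [I-1,I-2,II-1,II-2]: 3 consistent

II-1 ∈ {GG LL Tt, GG Ll Tt, GG ll Tt, Gg LL Tt, Gg Ll Tt, Gg ll Tt, gg LL Tt, gg Ll Tt, gg ll Tt}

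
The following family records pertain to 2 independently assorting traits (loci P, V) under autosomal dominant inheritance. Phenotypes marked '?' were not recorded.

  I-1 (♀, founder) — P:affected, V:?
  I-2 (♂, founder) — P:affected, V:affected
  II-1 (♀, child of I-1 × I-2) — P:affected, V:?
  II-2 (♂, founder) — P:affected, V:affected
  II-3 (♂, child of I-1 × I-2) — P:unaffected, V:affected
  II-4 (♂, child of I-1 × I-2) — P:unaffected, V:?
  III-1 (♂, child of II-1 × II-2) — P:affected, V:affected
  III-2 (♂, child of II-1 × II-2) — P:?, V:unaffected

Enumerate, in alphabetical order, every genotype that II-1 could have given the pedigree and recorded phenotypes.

II-1 ∈ {PP Vv, PP vv, Pp Vv, Pp vv}

P/I-1 aff ·: Pp
P/I-2 aff ·: Pp
P/II-1 aff I-1×I-2: Pp|PP
P/II-2 aff ·: Pp|PP
P/II-3 un I-1×I-2: pp
P/II-4 un I-1×I-2: pp
P/III-1 aff II-1×II-2: Pp|PP
P/III-2 ? II-1×II-2: pp|Pp|PP
⇒ P over [I-1,I-2,II-1,II-2,II-3,II-4,III-1,III-2]: 15 consistent
V/I-1 ? ·: vv|Vv|VV
V/I-2 aff ·: Vv|VV
V/II-1 ? I-1×I-2: vv|Vv
V/II-2 aff ·: Vv
V/II-3 aff I-1×I-2: Vv|VV
V/II-4 ? I-1×I-2: vv|Vv|VV
V/III-1 aff II-1×II-2: Vv|VV
V/III-2 un II-1×II-2: vv
⇒ V over [I-1,I-2,II-1,II-2,II-3,II-4,III-1,III-2]: 42 consistent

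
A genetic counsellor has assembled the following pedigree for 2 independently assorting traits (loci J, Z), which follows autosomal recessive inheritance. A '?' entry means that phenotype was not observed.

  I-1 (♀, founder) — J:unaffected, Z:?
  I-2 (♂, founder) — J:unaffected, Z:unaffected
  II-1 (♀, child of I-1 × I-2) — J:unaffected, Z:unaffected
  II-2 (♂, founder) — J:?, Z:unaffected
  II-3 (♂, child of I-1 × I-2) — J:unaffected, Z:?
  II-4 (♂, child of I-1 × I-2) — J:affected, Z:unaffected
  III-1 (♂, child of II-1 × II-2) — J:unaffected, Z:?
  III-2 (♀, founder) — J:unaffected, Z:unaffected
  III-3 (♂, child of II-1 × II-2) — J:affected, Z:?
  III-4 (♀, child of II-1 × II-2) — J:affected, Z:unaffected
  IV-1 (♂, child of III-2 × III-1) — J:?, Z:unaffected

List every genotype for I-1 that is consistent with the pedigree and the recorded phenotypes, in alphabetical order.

J/I-1 un ·: Jj
J/I-2 un ·: Jj
J/II-1 un I-1×I-2: Jj
J/II-2 ? ·: Jj|jj
J/II-3 un I-1×I-2: JJ|Jj
J/II-4 aff I-1×I-2: jj
J/III-1 un II-1×II-2: JJ|Jj
J/III-2 un ·: JJ|Jj
J/III-3 aff II-1×II-2: jj
J/III-4 aff II-1×II-2: jj
J/IV-1 ? III-2×III-1: JJ|Jj|jj
⇒ J over [I-1,I-2,II-1,II-2,II-3,II-4,III-1,III-2,III-3,III-4,IV-1]: 26 consistent
Z/I-1 ? ·: ZZ|Zz|zz
Z/I-2 un ·: ZZ|Zz
Z/II-1 un I-1×I-2: ZZ|Zz
Z/II-2 un ·: ZZ|Zz
Z/II-3 ? I-1×I-2: ZZ|Zz|zz
Z/II-4 un I-1×I-2: ZZ|Zz
Z/III-1 ? II-1×II-2: ZZ|Zz|zz
Z/III-2 un ·: ZZ|Zz
Z/III-3 ? II-1×II-2: ZZ|Zz|zz
Z/III-4 un II-1×II-2: ZZ|Zz
Z/IV-1 un III-2×III-1: ZZ|Zz
⇒ Z over [I-1,I-2,II-1,II-2,II-3,II-4,III-1,III-2,III-3,III-4,IV-1]: 1859 consistent

I-1 ∈ {Jj ZZ, Jj Zz, Jj zz}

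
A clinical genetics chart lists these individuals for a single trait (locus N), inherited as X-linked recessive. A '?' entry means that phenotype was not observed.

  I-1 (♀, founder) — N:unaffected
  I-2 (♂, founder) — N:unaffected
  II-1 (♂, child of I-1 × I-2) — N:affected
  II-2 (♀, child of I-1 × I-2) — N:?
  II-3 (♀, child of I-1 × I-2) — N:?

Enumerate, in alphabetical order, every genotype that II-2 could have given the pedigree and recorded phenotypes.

II-2 ∈ {X^NX^N, X^NX^n}

N/I-1 un ·: X^NX^n
N/I-2 un ·: X^NY
N/II-1 aff I-1×I-2: X^nY
N/II-2 ? I-1×I-2: X^NX^N|X^NX^n
N/II-3 ? I-1×I-2: X^NX^N|X^NX^n
⇒ N over [I-1,I-2,II-1,II-2,II-3]: 4 consistent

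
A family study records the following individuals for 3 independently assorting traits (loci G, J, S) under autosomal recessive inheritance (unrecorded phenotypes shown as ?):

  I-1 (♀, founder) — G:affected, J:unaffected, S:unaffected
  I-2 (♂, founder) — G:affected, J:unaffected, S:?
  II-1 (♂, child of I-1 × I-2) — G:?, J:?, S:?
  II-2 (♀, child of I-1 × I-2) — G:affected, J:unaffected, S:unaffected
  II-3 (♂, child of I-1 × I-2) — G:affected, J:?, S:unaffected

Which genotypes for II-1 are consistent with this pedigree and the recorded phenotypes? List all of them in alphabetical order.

G/I-1 aff ·: gg
G/I-2 aff ·: gg
G/II-1 ? I-1×I-2: gg
G/II-2 aff I-1×I-2: gg
G/II-3 aff I-1×I-2: gg
⇒ G over [I-1,I-2,II-1,II-2,II-3]: 1 consistent
J/I-1 un ·: JJ|Jj
J/I-2 un ·: JJ|Jj
J/II-1 ? I-1×I-2: JJ|Jj|jj
J/II-2 un I-1×I-2: JJ|Jj
J/II-3 ? I-1×I-2: JJ|Jj|jj
⇒ J over [I-1,I-2,II-1,II-2,II-3]: 35 consistent
S/I-1 un ·: SS|Ss
S/I-2 ? ·: SS|Ss|ss
S/II-1 ? I-1×I-2: SS|Ss|ss
S/II-2 un I-1×I-2: SS|Ss
S/II-3 un I-1×I-2: SS|Ss
⇒ S over [I-1,I-2,II-1,II-2,II-3]: 32 consistent

II-1 ∈ {gg JJ SS, gg JJ Ss, gg JJ ss, gg Jj SS, gg Jj Ss, gg Jj ss, gg jj SS, gg jj Ss, gg jj ss}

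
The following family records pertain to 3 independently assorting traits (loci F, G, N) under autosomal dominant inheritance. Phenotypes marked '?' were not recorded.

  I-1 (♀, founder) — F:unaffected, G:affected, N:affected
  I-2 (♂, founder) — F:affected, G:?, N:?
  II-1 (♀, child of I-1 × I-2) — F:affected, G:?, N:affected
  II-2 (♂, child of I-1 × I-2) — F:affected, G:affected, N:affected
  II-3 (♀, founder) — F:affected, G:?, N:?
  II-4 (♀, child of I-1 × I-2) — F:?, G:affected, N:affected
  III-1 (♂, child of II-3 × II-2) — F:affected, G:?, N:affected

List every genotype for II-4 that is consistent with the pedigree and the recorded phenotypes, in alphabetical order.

F/I-1 un ·: ff
F/I-2 aff ·: Ff|FF
F/II-1 aff I-1×I-2: Ff
F/II-2 aff I-1×I-2: Ff
F/II-3 aff ·: Ff|FF
F/II-4 ? I-1×I-2: ff|Ff
F/III-1 aff II-3×II-2: Ff|FF
⇒ F over [I-1,I-2,II-1,II-2,II-3,II-4,III-1]: 12 consistent
G/I-1 aff ·: Gg|GG
G/I-2 ? ·: gg|Gg|GG
G/II-1 ? I-1×I-2: gg|Gg|GG
G/II-2 aff I-1×I-2: Gg|GG
G/II-3 ? ·: gg|Gg|GG
G/II-4 aff I-1×I-2: Gg|GG
G/III-1 ? II-3×II-2: gg|Gg|GG
⇒ G over [I-1,I-2,II-1,II-2,II-3,II-4,III-1]: 179 consistent
N/I-1 aff ·: Nn|NN
N/I-2 ? ·: nn|Nn|NN
N/II-1 aff I-1×I-2: Nn|NN
N/II-2 aff I-1×I-2: Nn|NN
N/II-3 ? ·: nn|Nn|NN
N/II-4 aff I-1×I-2: Nn|NN
N/III-1 aff II-3×II-2: Nn|NN
⇒ N over [I-1,I-2,II-1,II-2,II-3,II-4,III-1]: 122 consistent

II-4 ∈ {Ff GG NN, Ff GG Nn, Ff Gg NN, Ff Gg Nn, ff GG NN, ff GG Nn, ff Gg NN, ff Gg Nn}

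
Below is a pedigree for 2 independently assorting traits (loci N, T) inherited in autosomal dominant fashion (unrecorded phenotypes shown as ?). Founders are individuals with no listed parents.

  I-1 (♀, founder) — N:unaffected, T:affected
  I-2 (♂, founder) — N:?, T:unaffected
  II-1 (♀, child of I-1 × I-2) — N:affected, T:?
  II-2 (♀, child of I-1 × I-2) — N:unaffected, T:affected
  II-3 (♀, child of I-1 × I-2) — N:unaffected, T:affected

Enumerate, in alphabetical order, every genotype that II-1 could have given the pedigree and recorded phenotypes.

N/I-1 un ·: nn
N/I-2 ? ·: Nn
N/II-1 aff I-1×I-2: Nn
N/II-2 un I-1×I-2: nn
N/II-3 un I-1×I-2: nn
⇒ N over [I-1,I-2,II-1,II-2,II-3]: 1 consistent
T/I-1 aff ·: Tt|TT
T/I-2 un ·: tt
T/II-1 ? I-1×I-2: tt|Tt
T/II-2 aff I-1×I-2: Tt
T/II-3 aff I-1×I-2: Tt
⇒ T over [I-1,I-2,II-1,II-2,II-3]: 3 consistent

II-1 ∈ {Nn Tt, Nn tt}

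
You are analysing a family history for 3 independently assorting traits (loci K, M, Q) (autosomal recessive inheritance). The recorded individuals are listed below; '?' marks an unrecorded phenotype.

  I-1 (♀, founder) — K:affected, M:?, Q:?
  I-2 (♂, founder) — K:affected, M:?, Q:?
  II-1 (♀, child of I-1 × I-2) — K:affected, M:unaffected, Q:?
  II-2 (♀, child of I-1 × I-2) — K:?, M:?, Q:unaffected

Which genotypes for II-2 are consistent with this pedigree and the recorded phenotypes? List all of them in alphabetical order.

K/I-1 aff ·: kk
K/I-2 aff ·: kk
K/II-1 aff I-1×I-2: kk
K/II-2 ? I-1×I-2: kk
⇒ K over [I-1,I-2,II-1,II-2]: 1 consistent
M/I-1 ? ·: MM|Mm|mm
M/I-2 ? ·: MM|Mm|mm
M/II-1 un I-1×I-2: MM|Mm
M/II-2 ? I-1×I-2: MM|Mm|mm
⇒ M over [I-1,I-2,II-1,II-2]: 21 consistent
Q/I-1 ? ·: QQ|Qq|qq
Q/I-2 ? ·: QQ|Qq|qq
Q/II-1 ? I-1×I-2: QQ|Qq|qq
Q/II-2 un I-1×I-2: QQ|Qq
⇒ Q over [I-1,I-2,II-1,II-2]: 21 consistent

II-2 ∈ {kk MM QQ, kk MM Qq, kk Mm QQ, kk Mm Qq, kk mm QQ, kk mm Qq}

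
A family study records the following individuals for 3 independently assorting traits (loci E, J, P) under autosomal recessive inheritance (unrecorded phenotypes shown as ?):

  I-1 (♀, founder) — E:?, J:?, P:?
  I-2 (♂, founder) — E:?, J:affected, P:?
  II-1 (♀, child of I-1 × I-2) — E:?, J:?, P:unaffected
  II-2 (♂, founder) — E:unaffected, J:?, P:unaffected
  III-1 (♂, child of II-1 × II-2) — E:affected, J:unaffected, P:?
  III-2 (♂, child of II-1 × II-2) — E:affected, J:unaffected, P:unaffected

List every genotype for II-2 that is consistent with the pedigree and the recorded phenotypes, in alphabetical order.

E/I-1 ? ·: EE|Ee|ee
E/I-2 ? ·: EE|Ee|ee
E/II-1 ? I-1×I-2: Ee|ee
E/II-2 un ·: Ee
E/III-1 aff II-1×II-2: ee
E/III-2 aff II-1×II-2: ee
⇒ E over [I-1,I-2,II-1,II-2,III-1,III-2]: 11 consistent
J/I-1 ? ·: JJ|Jj|jj
J/I-2 aff ·: jj
J/II-1 ? I-1×I-2: Jj|jj
J/II-2 ? ·: JJ|Jj|jj
J/III-1 un II-1×II-2: JJ|Jj
J/III-2 un II-1×II-2: JJ|Jj
⇒ J over [I-1,I-2,II-1,II-2,III-1,III-2]: 22 consistent
P/I-1 ? ·: PP|Pp|pp
P/I-2 ? ·: PP|Pp|pp
P/II-1 un I-1×I-2: PP|Pp
P/II-2 un ·: PP|Pp
P/III-1 ? II-1×II-2: PP|Pp|pp
P/III-2 un II-1×II-2: PP|Pp
⇒ P over [I-1,I-2,II-1,II-2,III-1,III-2]: 90 consistent

II-2 ∈ {Ee JJ PP, Ee JJ Pp, Ee Jj PP, Ee Jj Pp, Ee jj PP, Ee jj Pp}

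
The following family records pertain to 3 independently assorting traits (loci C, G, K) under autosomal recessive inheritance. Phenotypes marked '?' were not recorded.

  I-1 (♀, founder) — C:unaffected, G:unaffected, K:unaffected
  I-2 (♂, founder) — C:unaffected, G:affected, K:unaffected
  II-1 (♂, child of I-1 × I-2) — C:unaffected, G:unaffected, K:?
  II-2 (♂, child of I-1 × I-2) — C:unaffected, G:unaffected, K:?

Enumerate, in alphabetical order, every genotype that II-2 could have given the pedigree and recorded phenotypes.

C/I-1 un ·: CC|Cc
C/I-2 un ·: CC|Cc
C/II-1 un I-1×I-2: CC|Cc
C/II-2 un I-1×I-2: CC|Cc
⇒ C over [I-1,I-2,II-1,II-2]: 13 consistent
G/I-1 un ·: GG|Gg
G/I-2 aff ·: gg
G/II-1 un I-1×I-2: Gg
G/II-2 un I-1×I-2: Gg
⇒ G over [I-1,I-2,II-1,II-2]: 2 consistent
K/I-1 un ·: KK|Kk
K/I-2 un ·: KK|Kk
K/II-1 ? I-1×I-2: KK|Kk|kk
K/II-2 ? I-1×I-2: KK|Kk|kk
⇒ K over [I-1,I-2,II-1,II-2]: 18 consistent

II-2 ∈ {CC Gg KK, CC Gg Kk, CC Gg kk, Cc Gg KK, Cc Gg Kk, Cc Gg kk}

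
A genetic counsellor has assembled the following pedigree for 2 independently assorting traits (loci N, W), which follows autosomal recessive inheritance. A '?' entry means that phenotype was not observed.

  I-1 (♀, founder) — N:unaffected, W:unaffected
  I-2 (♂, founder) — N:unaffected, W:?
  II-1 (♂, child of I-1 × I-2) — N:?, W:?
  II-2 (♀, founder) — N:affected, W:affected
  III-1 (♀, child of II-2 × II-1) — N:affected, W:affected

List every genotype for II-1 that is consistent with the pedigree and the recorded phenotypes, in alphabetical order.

II-1 ∈ {Nn Ww, Nn ww, nn Ww, nn ww}

N/I-1 un ·: NN|Nn
N/I-2 un ·: NN|Nn
N/II-1 ? I-1×I-2: Nn|nn
N/II-2 aff ·: nn
N/III-1 aff II-2×II-1: nn
⇒ N over [I-1,I-2,II-1,II-2,III-1]: 4 consistent
W/I-1 un ·: WW|Ww
W/I-2 ? ·: WW|Ww|ww
W/II-1 ? I-1×I-2: Ww|ww
W/II-2 aff ·: ww
W/III-1 aff II-2×II-1: ww
⇒ W over [I-1,I-2,II-1,II-2,III-1]: 7 consistent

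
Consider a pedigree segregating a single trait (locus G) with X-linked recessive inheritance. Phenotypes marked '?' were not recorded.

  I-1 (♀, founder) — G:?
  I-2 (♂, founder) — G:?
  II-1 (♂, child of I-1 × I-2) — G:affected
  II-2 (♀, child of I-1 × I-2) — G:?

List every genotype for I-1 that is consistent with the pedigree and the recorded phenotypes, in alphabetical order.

G/I-1 ? ·: X^GX^g|X^gX^g
G/I-2 ? ·: X^GY|X^gY
G/II-1 aff I-1×I-2: X^gY
G/II-2 ? I-1×I-2: X^GX^G|X^GX^g|X^gX^g
⇒ G over [I-1,I-2,II-1,II-2]: 6 consistent

I-1 ∈ {X^GX^g, X^gX^g}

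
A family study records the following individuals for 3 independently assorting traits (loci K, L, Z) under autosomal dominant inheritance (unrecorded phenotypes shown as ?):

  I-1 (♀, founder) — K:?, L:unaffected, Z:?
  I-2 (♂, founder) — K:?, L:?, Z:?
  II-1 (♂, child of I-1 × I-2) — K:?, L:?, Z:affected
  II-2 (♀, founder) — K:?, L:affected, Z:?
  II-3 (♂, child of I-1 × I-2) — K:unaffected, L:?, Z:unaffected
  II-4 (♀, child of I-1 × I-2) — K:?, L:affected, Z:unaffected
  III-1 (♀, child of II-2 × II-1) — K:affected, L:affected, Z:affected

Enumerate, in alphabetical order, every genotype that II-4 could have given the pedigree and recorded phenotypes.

K/I-1 ? ·: kk|Kk
K/I-2 ? ·: kk|Kk
K/II-1 ? I-1×I-2: kk|Kk|KK
K/II-2 ? ·: kk|Kk|KK
K/II-3 un I-1×I-2: kk
K/II-4 ? I-1×I-2: kk|Kk|KK
K/III-1 aff II-2×II-1: Kk|KK
⇒ K over [I-1,I-2,II-1,II-2,II-3,II-4,III-1]: 63 consistent
L/I-1 un ·: ll
L/I-2 ? ·: Ll|LL
L/II-1 ? I-1×I-2: ll|Ll
L/II-2 aff ·: Ll|LL
L/II-3 ? I-1×I-2: ll|Ll
L/II-4 aff I-1×I-2: Ll
L/III-1 aff II-2×II-1: Ll|LL
⇒ L over [I-1,I-2,II-1,II-2,II-3,II-4,III-1]: 16 consistent
Z/I-1 ? ·: zz|Zz
Z/I-2 ? ·: zz|Zz
Z/II-1 aff I-1×I-2: Zz|ZZ
Z/II-2 ? ·: zz|Zz|ZZ
Z/II-3 un I-1×I-2: zz
Z/II-4 un I-1×I-2: zz
Z/III-1 aff II-2×II-1: Zz|ZZ
⇒ Z over [I-1,I-2,II-1,II-2,II-3,II-4,III-1]: 19 consistent

II-4 ∈ {KK Ll zz, Kk Ll zz, kk Ll zz}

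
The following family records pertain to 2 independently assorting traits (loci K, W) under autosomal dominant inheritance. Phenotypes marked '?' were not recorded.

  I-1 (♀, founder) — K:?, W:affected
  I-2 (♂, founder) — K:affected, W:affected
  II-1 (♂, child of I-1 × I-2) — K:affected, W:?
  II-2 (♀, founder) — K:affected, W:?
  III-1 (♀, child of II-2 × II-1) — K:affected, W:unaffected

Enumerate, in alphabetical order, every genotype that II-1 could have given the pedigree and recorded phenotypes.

K/I-1 ? ·: kk|Kk|KK
K/I-2 aff ·: Kk|KK
K/II-1 aff I-1×I-2: Kk|KK
K/II-2 aff ·: Kk|KK
K/III-1 aff II-2×II-1: Kk|KK
⇒ K over [I-1,I-2,II-1,II-2,III-1]: 32 consistent
W/I-1 aff ·: Ww|WW
W/I-2 aff ·: Ww|WW
W/II-1 ? I-1×I-2: ww|Ww
W/II-2 ? ·: ww|Ww
W/III-1 un II-2×II-1: ww
⇒ W over [I-1,I-2,II-1,II-2,III-1]: 8 consistent

II-1 ∈ {KK Ww, KK ww, Kk Ww, Kk ww}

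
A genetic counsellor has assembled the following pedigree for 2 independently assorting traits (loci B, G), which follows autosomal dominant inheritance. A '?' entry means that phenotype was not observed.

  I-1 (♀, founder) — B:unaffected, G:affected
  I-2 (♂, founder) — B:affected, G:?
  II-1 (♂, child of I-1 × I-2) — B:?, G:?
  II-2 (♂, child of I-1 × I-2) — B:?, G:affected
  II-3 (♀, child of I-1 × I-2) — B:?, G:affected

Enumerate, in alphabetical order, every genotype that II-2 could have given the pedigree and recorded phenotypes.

II-2 ∈ {Bb GG, Bb Gg, bb GG, bb Gg}

B/I-1 un ·: bb
B/I-2 aff ·: Bb|BB
B/II-1 ? I-1×I-2: bb|Bb
B/II-2 ? I-1×I-2: bb|Bb
B/II-3 ? I-1×I-2: bb|Bb
⇒ B over [I-1,I-2,II-1,II-2,II-3]: 9 consistent
G/I-1 aff ·: Gg|GG
G/I-2 ? ·: gg|Gg|GG
G/II-1 ? I-1×I-2: gg|Gg|GG
G/II-2 aff I-1×I-2: Gg|GG
G/II-3 aff I-1×I-2: Gg|GG
⇒ G over [I-1,I-2,II-1,II-2,II-3]: 32 consistent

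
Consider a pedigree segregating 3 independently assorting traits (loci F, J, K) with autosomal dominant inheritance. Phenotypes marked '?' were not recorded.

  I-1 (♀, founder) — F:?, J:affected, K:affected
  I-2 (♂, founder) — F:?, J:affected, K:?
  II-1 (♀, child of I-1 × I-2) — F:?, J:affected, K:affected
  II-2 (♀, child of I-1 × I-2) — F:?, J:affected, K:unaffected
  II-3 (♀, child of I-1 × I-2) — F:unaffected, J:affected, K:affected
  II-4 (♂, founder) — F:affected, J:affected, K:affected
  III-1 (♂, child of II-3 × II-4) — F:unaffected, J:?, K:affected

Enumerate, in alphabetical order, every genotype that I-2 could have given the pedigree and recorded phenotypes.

I-2 ∈ {Ff JJ Kk, Ff JJ kk, Ff Jj Kk, Ff Jj kk, ff JJ Kk, ff JJ kk, ff Jj Kk, ff Jj kk}

F/I-1 ? ·: ff|Ff
F/I-2 ? ·: ff|Ff
F/II-1 ? I-1×I-2: ff|Ff|FF
F/II-2 ? I-1×I-2: ff|Ff|FF
F/II-3 un I-1×I-2: ff
F/II-4 aff ·: Ff
F/III-1 un II-3×II-4: ff
⇒ F over [I-1,I-2,II-1,II-2,II-3,II-4,III-1]: 18 consistent
J/I-1 aff ·: Jj|JJ
J/I-2 aff ·: Jj|JJ
J/II-1 aff I-1×I-2: Jj|JJ
J/II-2 aff I-1×I-2: Jj|JJ
J/II-3 aff I-1×I-2: Jj|JJ
J/II-4 aff ·: Jj|JJ
J/III-1 ? II-3×II-4: jj|Jj|JJ
⇒ J over [I-1,I-2,II-1,II-2,II-3,II-4,III-1]: 99 consistent
K/I-1 aff ·: Kk
K/I-2 ? ·: kk|Kk
K/II-1 aff I-1×I-2: Kk|KK
K/II-2 un I-1×I-2: kk
K/II-3 aff I-1×I-2: Kk|KK
K/II-4 aff ·: Kk|KK
K/III-1 aff II-3×II-4: Kk|KK
⇒ K over [I-1,I-2,II-1,II-2,II-3,II-4,III-1]: 18 consistent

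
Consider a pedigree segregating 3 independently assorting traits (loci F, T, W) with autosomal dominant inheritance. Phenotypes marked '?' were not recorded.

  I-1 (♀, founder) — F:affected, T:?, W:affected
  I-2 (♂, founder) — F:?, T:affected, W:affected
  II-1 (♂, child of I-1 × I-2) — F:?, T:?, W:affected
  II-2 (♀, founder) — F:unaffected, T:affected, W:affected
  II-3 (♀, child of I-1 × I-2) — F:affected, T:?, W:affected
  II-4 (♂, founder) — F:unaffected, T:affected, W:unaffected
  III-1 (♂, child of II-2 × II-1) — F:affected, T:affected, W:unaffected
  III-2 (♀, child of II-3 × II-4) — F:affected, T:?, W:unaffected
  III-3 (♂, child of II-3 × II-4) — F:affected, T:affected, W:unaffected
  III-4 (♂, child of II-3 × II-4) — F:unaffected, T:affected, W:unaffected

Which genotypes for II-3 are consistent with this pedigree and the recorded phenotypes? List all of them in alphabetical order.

F/I-1 aff ·: Ff|FF
F/I-2 ? ·: ff|Ff|FF
F/II-1 ? I-1×I-2: Ff|FF
F/II-2 un ·: ff
F/II-3 aff I-1×I-2: Ff
F/II-4 un ·: ff
F/III-1 aff II-2×II-1: Ff
F/III-2 aff II-3×II-4: Ff
F/III-3 aff II-3×II-4: Ff
F/III-4 un II-3×II-4: ff
⇒ F over [I-1,I-2,II-1,II-2,II-3,II-4,III-1,III-2,III-3,III-4]: 8 consistent
T/I-1 ? ·: tt|Tt|TT
T/I-2 aff ·: Tt|TT
T/II-1 ? I-1×I-2: tt|Tt|TT
T/II-2 aff ·: Tt|TT
T/II-3 ? I-1×I-2: tt|Tt|TT
T/II-4 aff ·: Tt|TT
T/III-1 aff II-2×II-1: Tt|TT
T/III-2 ? II-3×II-4: tt|Tt|TT
T/III-3 aff II-3×II-4: Tt|TT
T/III-4 aff II-3×II-4: Tt|TT
⇒ T over [I-1,I-2,II-1,II-2,II-3,II-4,III-1,III-2,III-3,III-4]: 939 consistent
W/I-1 aff ·: Ww|WW
W/I-2 aff ·: Ww|WW
W/II-1 aff I-1×I-2: Ww
W/II-2 aff ·: Ww
W/II-3 aff I-1×I-2: Ww
W/II-4 un ·: ww
W/III-1 un II-2×II-1: ww
W/III-2 un II-3×II-4: ww
W/III-3 un II-3×II-4: ww
W/III-4 un II-3×II-4: ww
⇒ W over [I-1,I-2,II-1,II-2,II-3,II-4,III-1,III-2,III-3,III-4]: 3 consistent

II-3 ∈ {Ff TT Ww, Ff Tt Ww, Ff tt Ww}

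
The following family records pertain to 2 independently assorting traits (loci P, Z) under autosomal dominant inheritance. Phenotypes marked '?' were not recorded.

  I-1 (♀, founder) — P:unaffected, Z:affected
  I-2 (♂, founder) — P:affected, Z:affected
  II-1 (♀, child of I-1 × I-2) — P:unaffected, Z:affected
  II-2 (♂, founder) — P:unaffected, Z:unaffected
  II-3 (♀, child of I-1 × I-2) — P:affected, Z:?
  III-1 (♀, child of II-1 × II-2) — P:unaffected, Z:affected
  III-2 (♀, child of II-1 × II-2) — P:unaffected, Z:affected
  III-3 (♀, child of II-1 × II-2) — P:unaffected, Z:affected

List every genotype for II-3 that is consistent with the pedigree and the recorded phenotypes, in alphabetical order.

P/I-1 un ·: pp
P/I-2 aff ·: Pp
P/II-1 un I-1×I-2: pp
P/II-2 un ·: pp
P/II-3 aff I-1×I-2: Pp
P/III-1 un II-1×II-2: pp
P/III-2 un II-1×II-2: pp
P/III-3 un II-1×II-2: pp
⇒ P over [I-1,I-2,II-1,II-2,II-3,III-1,III-2,III-3]: 1 consistent
Z/I-1 aff ·: Zz|ZZ
Z/I-2 aff ·: Zz|ZZ
Z/II-1 aff I-1×I-2: Zz|ZZ
Z/II-2 un ·: zz
Z/II-3 ? I-1×I-2: zz|Zz|ZZ
Z/III-1 aff II-1×II-2: Zz
Z/III-2 aff II-1×II-2: Zz
Z/III-3 aff II-1×II-2: Zz
⇒ Z over [I-1,I-2,II-1,II-2,II-3,III-1,III-2,III-3]: 15 consistent

II-3 ∈ {Pp ZZ, Pp Zz, Pp zz}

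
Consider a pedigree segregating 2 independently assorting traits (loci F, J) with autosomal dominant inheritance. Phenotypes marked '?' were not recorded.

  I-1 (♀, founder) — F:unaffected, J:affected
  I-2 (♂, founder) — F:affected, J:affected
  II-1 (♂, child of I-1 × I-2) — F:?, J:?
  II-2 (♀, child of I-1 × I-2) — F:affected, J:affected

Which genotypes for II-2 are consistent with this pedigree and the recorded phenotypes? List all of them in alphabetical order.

F/I-1 un ·: ff
F/I-2 aff ·: Ff|FF
F/II-1 ? I-1×I-2: ff|Ff
F/II-2 aff I-1×I-2: Ff
⇒ F over [I-1,I-2,II-1,II-2]: 3 consistent
J/I-1 aff ·: Jj|JJ
J/I-2 aff ·: Jj|JJ
J/II-1 ? I-1×I-2: jj|Jj|JJ
J/II-2 aff I-1×I-2: Jj|JJ
⇒ J over [I-1,I-2,II-1,II-2]: 15 consistent

II-2 ∈ {Ff JJ, Ff Jj}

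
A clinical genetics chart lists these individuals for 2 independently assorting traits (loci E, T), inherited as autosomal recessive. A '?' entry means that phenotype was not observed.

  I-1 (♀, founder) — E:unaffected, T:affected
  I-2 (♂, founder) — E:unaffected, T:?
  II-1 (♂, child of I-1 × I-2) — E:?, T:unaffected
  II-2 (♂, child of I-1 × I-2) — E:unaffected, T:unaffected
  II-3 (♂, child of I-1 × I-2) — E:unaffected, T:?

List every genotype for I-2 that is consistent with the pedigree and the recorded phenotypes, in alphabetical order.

E/I-1 un ·: EE|Ee
E/I-2 un ·: EE|Ee
E/II-1 ? I-1×I-2: EE|Ee|ee
E/II-2 un I-1×I-2: EE|Ee
E/II-3 un I-1×I-2: EE|Ee
⇒ E over [I-1,I-2,II-1,II-2,II-3]: 29 consistent
T/I-1 aff ·: tt
T/I-2 ? ·: TT|Tt
T/II-1 un I-1×I-2: Tt
T/II-2 un I-1×I-2: Tt
T/II-3 ? I-1×I-2: Tt|tt
⇒ T over [I-1,I-2,II-1,II-2,II-3]: 3 consistent

I-2 ∈ {EE TT, EE Tt, Ee TT, Ee Tt}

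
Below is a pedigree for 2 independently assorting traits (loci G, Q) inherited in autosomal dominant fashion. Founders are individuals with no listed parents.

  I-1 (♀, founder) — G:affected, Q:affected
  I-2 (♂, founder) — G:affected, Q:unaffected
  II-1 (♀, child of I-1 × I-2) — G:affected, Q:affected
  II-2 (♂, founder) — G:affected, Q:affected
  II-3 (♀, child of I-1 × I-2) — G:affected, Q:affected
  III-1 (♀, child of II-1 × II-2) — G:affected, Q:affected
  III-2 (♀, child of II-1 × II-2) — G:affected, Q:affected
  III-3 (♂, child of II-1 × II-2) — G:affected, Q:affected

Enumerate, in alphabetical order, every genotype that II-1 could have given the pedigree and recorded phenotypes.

II-1 ∈ {GG Qq, Gg Qq}

G/I-1 aff ·: Gg|GG
G/I-2 aff ·: Gg|GG
G/II-1 aff I-1×I-2: Gg|GG
G/II-2 aff ·: Gg|GG
G/II-3 aff I-1×I-2: Gg|GG
G/III-1 aff II-1×II-2: Gg|GG
G/III-2 aff II-1×II-2: Gg|GG
G/III-3 aff II-1×II-2: Gg|GG
⇒ G over [I-1,I-2,II-1,II-2,II-3,III-1,III-2,III-3]: 159 consistent
Q/I-1 aff ·: Qq|QQ
Q/I-2 un ·: qq
Q/II-1 aff I-1×I-2: Qq
Q/II-2 aff ·: Qq|QQ
Q/II-3 aff I-1×I-2: Qq
Q/III-1 aff II-1×II-2: Qq|QQ
Q/III-2 aff II-1×II-2: Qq|QQ
Q/III-3 aff II-1×II-2: Qq|QQ
⇒ Q over [I-1,I-2,II-1,II-2,II-3,III-1,III-2,III-3]: 32 consistent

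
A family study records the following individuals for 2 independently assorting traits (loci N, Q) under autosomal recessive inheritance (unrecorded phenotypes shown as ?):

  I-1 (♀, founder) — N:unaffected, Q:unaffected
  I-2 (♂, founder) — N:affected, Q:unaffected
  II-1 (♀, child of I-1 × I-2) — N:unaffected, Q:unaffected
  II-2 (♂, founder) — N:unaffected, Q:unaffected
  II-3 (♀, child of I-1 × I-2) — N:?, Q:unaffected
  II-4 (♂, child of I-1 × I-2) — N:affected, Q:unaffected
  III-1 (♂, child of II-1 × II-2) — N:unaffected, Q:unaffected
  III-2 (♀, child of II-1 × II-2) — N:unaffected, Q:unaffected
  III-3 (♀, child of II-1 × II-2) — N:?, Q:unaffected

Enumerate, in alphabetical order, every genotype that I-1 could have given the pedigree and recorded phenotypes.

I-1 ∈ {Nn QQ, Nn Qq}

N/I-1 un ·: Nn
N/I-2 aff ·: nn
N/II-1 un I-1×I-2: Nn
N/II-2 un ·: NN|Nn
N/II-3 ? I-1×I-2: Nn|nn
N/II-4 aff I-1×I-2: nn
N/III-1 un II-1×II-2: NN|Nn
N/III-2 un II-1×II-2: NN|Nn
N/III-3 ? II-1×II-2: NN|Nn|nn
⇒ N over [I-1,I-2,II-1,II-2,II-3,II-4,III-1,III-2,III-3]: 40 consistent
Q/I-1 un ·: QQ|Qq
Q/I-2 un ·: QQ|Qq
Q/II-1 un I-1×I-2: QQ|Qq
Q/II-2 un ·: QQ|Qq
Q/II-3 un I-1×I-2: QQ|Qq
Q/II-4 un I-1×I-2: QQ|Qq
Q/III-1 un II-1×II-2: QQ|Qq
Q/III-2 un II-1×II-2: QQ|Qq
Q/III-3 un II-1×II-2: QQ|Qq
⇒ Q over [I-1,I-2,II-1,II-2,II-3,II-4,III-1,III-2,III-3]: 309 consistent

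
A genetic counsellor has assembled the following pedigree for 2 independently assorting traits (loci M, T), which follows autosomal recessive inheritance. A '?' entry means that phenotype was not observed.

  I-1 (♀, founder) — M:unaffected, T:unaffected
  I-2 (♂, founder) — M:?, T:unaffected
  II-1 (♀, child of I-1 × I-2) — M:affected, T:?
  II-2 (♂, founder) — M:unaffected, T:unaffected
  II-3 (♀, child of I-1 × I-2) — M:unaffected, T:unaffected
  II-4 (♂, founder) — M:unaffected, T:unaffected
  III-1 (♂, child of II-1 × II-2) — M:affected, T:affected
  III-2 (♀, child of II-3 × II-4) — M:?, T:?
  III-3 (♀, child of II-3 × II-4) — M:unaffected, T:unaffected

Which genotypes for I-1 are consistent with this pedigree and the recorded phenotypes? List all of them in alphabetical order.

I-1 ∈ {Mm TT, Mm Tt}

M/I-1 un ·: Mm
M/I-2 ? ·: Mm|mm
M/II-1 aff I-1×I-2: mm
M/II-2 un ·: Mm
M/II-3 un I-1×I-2: MM|Mm
M/II-4 un ·: MM|Mm
M/III-1 aff II-1×II-2: mm
M/III-2 ? II-3×II-4: MM|Mm|mm
M/III-3 un II-3×II-4: MM|Mm
⇒ M over [I-1,I-2,II-1,II-2,II-3,II-4,III-1,III-2,III-3]: 25 consistent
T/I-1 un ·: TT|Tt
T/I-2 un ·: TT|Tt
T/II-1 ? I-1×I-2: Tt|tt
T/II-2 un ·: Tt
T/II-3 un I-1×I-2: TT|Tt
T/II-4 un ·: TT|Tt
T/III-1 aff II-1×II-2: tt
T/III-2 ? II-3×II-4: TT|Tt|tt
T/III-3 un II-3×II-4: TT|Tt
⇒ T over [I-1,I-2,II-1,II-2,II-3,II-4,III-1,III-2,III-3]: 60 consistent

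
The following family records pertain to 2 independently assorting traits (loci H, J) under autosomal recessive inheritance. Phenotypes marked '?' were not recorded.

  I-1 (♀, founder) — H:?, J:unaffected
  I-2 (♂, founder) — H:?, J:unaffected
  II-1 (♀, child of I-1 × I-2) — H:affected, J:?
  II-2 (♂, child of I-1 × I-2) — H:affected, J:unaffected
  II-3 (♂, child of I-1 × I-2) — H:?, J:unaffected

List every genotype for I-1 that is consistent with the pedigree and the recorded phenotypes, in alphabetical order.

I-1 ∈ {Hh JJ, Hh Jj, hh JJ, hh Jj}

H/I-1 ? ·: Hh|hh
H/I-2 ? ·: Hh|hh
H/II-1 aff I-1×I-2: hh
H/II-2 aff I-1×I-2: hh
H/II-3 ? I-1×I-2: HH|Hh|hh
⇒ H over [I-1,I-2,II-1,II-2,II-3]: 8 consistent
J/I-1 un ·: JJ|Jj
J/I-2 un ·: JJ|Jj
J/II-1 ? I-1×I-2: JJ|Jj|jj
J/II-2 un I-1×I-2: JJ|Jj
J/II-3 un I-1×I-2: JJ|Jj
⇒ J over [I-1,I-2,II-1,II-2,II-3]: 29 consistent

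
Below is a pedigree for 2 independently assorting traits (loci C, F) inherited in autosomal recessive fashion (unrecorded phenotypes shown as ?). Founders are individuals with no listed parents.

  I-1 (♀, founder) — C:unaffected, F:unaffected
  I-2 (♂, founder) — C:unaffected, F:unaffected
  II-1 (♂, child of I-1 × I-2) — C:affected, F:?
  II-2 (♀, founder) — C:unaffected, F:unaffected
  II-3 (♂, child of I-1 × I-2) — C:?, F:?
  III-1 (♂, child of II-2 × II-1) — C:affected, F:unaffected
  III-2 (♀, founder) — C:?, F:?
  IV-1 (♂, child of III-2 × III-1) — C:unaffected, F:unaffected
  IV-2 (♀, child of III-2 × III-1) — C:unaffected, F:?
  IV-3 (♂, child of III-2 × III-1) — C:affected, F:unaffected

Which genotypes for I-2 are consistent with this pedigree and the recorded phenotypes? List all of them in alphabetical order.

I-2 ∈ {Cc FF, Cc Ff}

C/I-1 un ·: Cc
C/I-2 un ·: Cc
C/II-1 aff I-1×I-2: cc
C/II-2 un ·: Cc
C/II-3 ? I-1×I-2: CC|Cc|cc
C/III-1 aff II-2×II-1: cc
C/III-2 ? ·: Cc
C/IV-1 un III-2×III-1: Cc
C/IV-2 un III-2×III-1: Cc
C/IV-3 aff III-2×III-1: cc
⇒ C over [I-1,I-2,II-1,II-2,II-3,III-1,III-2,IV-1,IV-2,IV-3]: 3 consistent
F/I-1 un ·: FF|Ff
F/I-2 un ·: FF|Ff
F/II-1 ? I-1×I-2: FF|Ff|ff
F/II-2 un ·: FF|Ff
F/II-3 ? I-1×I-2: FF|Ff|ff
F/III-1 un II-2×II-1: FF|Ff
F/III-2 ? ·: FF|Ff|ff
F/IV-1 un III-2×III-1: FF|Ff
F/IV-2 ? III-2×III-1: FF|Ff|ff
F/IV-3 un III-2×III-1: FF|Ff
⇒ F over [I-1,I-2,II-1,II-2,II-3,III-1,III-2,IV-1,IV-2,IV-3]: 916 consistent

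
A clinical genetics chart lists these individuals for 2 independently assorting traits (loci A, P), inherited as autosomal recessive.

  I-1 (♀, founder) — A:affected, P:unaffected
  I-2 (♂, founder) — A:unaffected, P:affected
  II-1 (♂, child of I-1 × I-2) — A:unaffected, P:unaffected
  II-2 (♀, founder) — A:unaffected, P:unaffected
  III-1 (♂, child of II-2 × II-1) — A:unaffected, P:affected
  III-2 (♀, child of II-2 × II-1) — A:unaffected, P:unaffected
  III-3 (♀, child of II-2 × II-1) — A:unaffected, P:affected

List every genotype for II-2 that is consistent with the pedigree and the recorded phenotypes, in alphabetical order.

A/I-1 aff ·: aa
A/I-2 un ·: AA|Aa
A/II-1 un I-1×I-2: Aa
A/II-2 un ·: AA|Aa
A/III-1 un II-2×II-1: AA|Aa
A/III-2 un II-2×II-1: AA|Aa
A/III-3 un II-2×II-1: AA|Aa
⇒ A over [I-1,I-2,II-1,II-2,III-1,III-2,III-3]: 32 consistent
P/I-1 un ·: PP|Pp
P/I-2 aff ·: pp
P/II-1 un I-1×I-2: Pp
P/II-2 un ·: Pp
P/III-1 aff II-2×II-1: pp
P/III-2 un II-2×II-1: PP|Pp
P/III-3 aff II-2×II-1: pp
⇒ P over [I-1,I-2,II-1,II-2,III-1,III-2,III-3]: 4 consistent

II-2 ∈ {AA Pp, Aa Pp}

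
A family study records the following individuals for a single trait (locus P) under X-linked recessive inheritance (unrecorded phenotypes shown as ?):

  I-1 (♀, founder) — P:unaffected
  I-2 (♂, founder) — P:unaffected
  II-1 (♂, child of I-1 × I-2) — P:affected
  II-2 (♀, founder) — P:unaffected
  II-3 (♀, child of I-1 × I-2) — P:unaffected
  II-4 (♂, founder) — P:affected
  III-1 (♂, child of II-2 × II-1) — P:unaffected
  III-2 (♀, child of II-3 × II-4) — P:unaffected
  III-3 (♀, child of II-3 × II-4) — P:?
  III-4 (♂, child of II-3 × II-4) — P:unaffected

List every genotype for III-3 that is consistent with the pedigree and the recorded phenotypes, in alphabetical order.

P/I-1 un ·: X^PX^p
P/I-2 un ·: X^PY
P/II-1 aff I-1×I-2: X^pY
P/II-2 un ·: X^PX^P|X^PX^p
P/II-3 un I-1×I-2: X^PX^P|X^PX^p
P/II-4 aff ·: X^pY
P/III-1 un II-2×II-1: X^PY
P/III-2 un II-3×II-4: X^PX^p
P/III-3 ? II-3×II-4: X^PX^p|X^pX^p
P/III-4 un II-3×II-4: X^PY
⇒ P over [I-1,I-2,II-1,II-2,II-3,II-4,III-1,III-2,III-3,III-4]: 6 consistent

III-3 ∈ {X^PX^p, X^pX^p}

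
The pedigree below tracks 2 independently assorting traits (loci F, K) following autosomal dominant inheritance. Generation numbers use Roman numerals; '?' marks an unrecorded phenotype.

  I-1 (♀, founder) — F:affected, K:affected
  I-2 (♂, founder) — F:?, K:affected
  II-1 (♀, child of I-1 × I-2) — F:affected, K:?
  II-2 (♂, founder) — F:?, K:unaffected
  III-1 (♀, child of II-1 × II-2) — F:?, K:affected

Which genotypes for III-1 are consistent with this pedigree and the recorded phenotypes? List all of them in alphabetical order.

F/I-1 aff ·: Ff|FF
F/I-2 ? ·: ff|Ff|FF
F/II-1 aff I-1×I-2: Ff|FF
F/II-2 ? ·: ff|Ff|FF
F/III-1 ? II-1×II-2: ff|Ff|FF
⇒ F over [I-1,I-2,II-1,II-2,III-1]: 51 consistent
K/I-1 aff ·: Kk|KK
K/I-2 aff ·: Kk|KK
K/II-1 ? I-1×I-2: Kk|KK
K/II-2 un ·: kk
K/III-1 aff II-1×II-2: Kk
⇒ K over [I-1,I-2,II-1,II-2,III-1]: 7 consistent

III-1 ∈ {FF Kk, Ff Kk, ff Kk}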